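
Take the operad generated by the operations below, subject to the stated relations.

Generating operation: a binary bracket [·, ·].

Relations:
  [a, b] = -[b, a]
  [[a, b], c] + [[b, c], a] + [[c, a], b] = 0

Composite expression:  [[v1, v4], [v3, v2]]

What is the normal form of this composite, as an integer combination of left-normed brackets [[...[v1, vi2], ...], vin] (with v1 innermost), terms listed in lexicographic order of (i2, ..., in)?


-[[[v1, v4], v2], v3] + [[[v1, v4], v3], v2]

Expand each bracket as ab - ba; the v1-initial words give the coefficients.
Composite bracket: [[v1, v4], [v3, v2]]
Applying ab - ba throughout gives 8 signed words (2^3 = 8).
Keep just the words that open with v1:
  word v1v4v2v3 has sign -1, contributing -[[[v1, v4], v2], v3]
  word v1v4v3v2 has sign +1, contributing +[[[v1, v4], v3], v2]


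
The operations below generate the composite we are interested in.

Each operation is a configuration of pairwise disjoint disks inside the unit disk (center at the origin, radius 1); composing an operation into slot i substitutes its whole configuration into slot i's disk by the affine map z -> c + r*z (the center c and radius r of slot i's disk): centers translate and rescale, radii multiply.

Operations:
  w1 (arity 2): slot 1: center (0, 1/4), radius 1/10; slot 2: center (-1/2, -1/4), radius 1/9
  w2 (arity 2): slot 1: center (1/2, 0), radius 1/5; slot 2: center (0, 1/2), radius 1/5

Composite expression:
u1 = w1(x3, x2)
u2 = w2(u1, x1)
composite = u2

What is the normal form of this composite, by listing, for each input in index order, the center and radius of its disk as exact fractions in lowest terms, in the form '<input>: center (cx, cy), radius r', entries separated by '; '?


x1: center (0, 1/2), radius 1/5; x2: center (2/5, -1/20), radius 1/45; x3: center (1/2, 1/20), radius 1/50


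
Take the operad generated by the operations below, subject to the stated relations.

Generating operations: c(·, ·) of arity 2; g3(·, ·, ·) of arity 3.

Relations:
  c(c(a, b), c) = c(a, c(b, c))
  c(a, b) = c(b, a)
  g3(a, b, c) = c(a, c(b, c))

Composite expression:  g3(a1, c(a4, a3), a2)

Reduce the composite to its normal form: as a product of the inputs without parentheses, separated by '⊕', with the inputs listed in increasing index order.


a1 ⊕ a2 ⊕ a3 ⊕ a4


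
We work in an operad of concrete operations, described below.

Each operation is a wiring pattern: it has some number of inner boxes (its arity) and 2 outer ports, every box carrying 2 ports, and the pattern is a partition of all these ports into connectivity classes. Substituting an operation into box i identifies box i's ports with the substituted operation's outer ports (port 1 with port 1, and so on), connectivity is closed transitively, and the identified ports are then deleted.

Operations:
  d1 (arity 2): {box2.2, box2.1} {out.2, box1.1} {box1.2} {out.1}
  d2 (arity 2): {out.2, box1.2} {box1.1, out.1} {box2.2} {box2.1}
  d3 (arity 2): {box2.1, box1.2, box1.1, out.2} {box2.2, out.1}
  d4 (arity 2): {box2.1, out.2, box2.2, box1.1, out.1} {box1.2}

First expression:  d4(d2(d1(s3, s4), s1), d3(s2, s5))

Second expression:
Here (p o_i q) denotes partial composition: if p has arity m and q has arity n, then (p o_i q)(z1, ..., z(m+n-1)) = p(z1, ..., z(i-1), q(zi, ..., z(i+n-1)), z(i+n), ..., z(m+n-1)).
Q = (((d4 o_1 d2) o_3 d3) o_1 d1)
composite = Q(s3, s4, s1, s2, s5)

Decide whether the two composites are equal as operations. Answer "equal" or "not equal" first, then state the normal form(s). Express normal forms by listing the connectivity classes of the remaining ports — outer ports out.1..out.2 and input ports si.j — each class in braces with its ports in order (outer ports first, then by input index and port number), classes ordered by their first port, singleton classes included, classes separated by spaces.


equal: each reduces to {out.1, out.2, s2.1, s2.2, s5.1, s5.2} {s1.1} {s1.2} {s3.1} {s3.2} {s4.1, s4.2}

The first composite normalizes to {out.1, out.2, s2.1, s2.2, s5.1, s5.2} {s1.1} {s1.2} {s3.1} {s3.2} {s4.1, s4.2}
The second composite normalizes to {out.1, out.2, s2.1, s2.2, s5.1, s5.2} {s1.1} {s1.2} {s3.1} {s3.2} {s4.1, s4.2}
One common form — equal.


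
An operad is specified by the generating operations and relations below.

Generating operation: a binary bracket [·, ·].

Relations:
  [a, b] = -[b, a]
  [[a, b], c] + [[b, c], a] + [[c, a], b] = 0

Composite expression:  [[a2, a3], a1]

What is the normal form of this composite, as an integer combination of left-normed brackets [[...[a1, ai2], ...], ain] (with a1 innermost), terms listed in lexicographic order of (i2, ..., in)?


-[[a1, a2], a3] + [[a1, a3], a2]

A multilinear Lie element is pinned by a1-initial words (a1 innermost).
Composite bracket: [[a2, a3], a1]
Expanding via [a, b] = ab - ba: 4 signed words (2^2 = 4).
Keep just the words that open with a1:
  a1a2a3 appears with sign -1, giving the term -[[a1, a2], a3]
  a1a3a2 appears with sign +1, giving the term +[[a1, a3], a2]


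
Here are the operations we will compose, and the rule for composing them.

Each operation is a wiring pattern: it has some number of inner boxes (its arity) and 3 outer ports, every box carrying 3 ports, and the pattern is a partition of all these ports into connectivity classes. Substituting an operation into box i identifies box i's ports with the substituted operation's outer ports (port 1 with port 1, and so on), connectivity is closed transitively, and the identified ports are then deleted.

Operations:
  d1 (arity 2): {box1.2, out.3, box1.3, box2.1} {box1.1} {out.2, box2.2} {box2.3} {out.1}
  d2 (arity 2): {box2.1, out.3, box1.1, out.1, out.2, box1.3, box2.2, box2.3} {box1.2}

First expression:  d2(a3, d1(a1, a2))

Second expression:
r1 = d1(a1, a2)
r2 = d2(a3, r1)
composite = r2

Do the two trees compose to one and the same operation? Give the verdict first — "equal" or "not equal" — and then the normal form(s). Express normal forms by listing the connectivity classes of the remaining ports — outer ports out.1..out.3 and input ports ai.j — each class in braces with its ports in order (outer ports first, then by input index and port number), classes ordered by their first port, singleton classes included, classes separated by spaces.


equal; the common form is {out.1, out.2, out.3, a1.2, a1.3, a2.1, a2.2, a3.1, a3.3} {a1.1} {a2.3} {a3.2}

Normal form of the first expression: {out.1, out.2, out.3, a1.2, a1.3, a2.1, a2.2, a3.1, a3.3} {a1.1} {a2.3} {a3.2}
Normal form of the second expression: {out.1, out.2, out.3, a1.2, a1.3, a2.1, a2.2, a3.1, a3.3} {a1.1} {a2.3} {a3.2}
Same normal form: equal.


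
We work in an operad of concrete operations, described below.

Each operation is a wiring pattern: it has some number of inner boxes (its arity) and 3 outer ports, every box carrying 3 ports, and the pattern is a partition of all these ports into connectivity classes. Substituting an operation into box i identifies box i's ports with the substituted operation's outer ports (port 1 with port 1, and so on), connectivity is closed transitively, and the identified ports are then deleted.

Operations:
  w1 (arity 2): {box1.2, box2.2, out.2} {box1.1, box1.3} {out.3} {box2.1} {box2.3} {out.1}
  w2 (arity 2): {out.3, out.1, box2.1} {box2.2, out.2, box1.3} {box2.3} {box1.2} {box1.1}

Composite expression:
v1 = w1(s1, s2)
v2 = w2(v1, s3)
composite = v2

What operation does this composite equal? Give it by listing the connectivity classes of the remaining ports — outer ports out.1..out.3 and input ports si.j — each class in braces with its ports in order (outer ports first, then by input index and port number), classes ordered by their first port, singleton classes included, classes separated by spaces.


{out.1, out.3, s3.1} {out.2, s3.2} {s1.1, s1.3} {s1.2, s2.2} {s2.1} {s2.3} {s3.3}

Connectivity passes through glued w2-boundaries; trace each wire chain.
composing w1 on (s1, s2), with out.j its own outer ports: {out.1} {out.2, s1.2, s2.2} {out.3} {s1.1, s1.3} {s2.1} {s2.3}
composing w2 on (s1, s2, s3), with out.j its own outer ports: {out.1, out.3, s3.1} {out.2, s3.2} {s1.1, s1.3} {s1.2, s2.2} {s2.1} {s2.3} {s3.3}


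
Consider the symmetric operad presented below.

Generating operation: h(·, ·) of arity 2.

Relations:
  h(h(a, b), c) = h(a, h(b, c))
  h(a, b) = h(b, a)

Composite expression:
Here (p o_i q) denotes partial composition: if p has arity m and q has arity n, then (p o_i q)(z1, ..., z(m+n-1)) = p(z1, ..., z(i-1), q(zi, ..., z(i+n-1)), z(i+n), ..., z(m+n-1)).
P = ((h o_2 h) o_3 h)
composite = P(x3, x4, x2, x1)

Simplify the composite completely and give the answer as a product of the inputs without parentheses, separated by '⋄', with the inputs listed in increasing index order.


x1 ⋄ x2 ⋄ x3 ⋄ x4

Reordering under h is free, so list the x-inputs canonically.
h(x2, x1) flattens to x2 ⋄ x1
h(x4, h(x2, x1)) flattens to x4 ⋄ x2 ⋄ x1
h(x3, h(x4, h(x2, x1))) flattens to x3 ⋄ x4 ⋄ x2 ⋄ x1
the factors in increasing index order: x1 ⋄ x2 ⋄ x3 ⋄ x4


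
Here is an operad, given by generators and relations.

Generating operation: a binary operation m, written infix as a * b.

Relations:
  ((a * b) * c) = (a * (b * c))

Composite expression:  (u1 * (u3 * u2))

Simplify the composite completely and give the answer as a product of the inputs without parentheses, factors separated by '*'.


u1 * u3 * u2

Under associativity of m, the answer is the u's in reading order.
(u3 * u2) flattens to u3 * u2
(u1 * (u3 * u2)) flattens to u1 * u3 * u2


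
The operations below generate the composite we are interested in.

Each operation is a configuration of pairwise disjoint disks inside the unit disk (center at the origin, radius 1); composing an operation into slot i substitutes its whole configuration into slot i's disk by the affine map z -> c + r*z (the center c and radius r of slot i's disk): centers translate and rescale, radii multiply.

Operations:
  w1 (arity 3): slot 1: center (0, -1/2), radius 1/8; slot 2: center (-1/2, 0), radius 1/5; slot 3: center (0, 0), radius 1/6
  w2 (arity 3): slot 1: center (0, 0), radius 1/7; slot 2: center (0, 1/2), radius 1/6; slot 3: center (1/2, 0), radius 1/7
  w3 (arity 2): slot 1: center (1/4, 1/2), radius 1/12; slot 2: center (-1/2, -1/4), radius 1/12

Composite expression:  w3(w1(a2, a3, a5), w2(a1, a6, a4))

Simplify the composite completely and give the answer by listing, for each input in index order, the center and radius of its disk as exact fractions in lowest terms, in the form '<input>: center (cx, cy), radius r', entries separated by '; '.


a1: center (-1/2, -1/4), radius 1/84; a2: center (1/4, 11/24), radius 1/96; a3: center (5/24, 1/2), radius 1/60; a4: center (-11/24, -1/4), radius 1/84; a5: center (1/4, 1/2), radius 1/72; a6: center (-1/2, -5/24), radius 1/72

Follow each a-input down from w3: c' goes to c + r*c', radius to r*r'.
input a2: applying the 2 nested substitutions gives center (1/4, 11/24), radius 1/96
input a3: applying the 2 nested substitutions gives center (5/24, 1/2), radius 1/60
input a5: applying the 2 nested substitutions gives center (1/4, 1/2), radius 1/72
input a1: applying the 2 nested substitutions gives center (-1/2, -1/4), radius 1/84
input a6: applying the 2 nested substitutions gives center (-1/2, -5/24), radius 1/72
input a4: applying the 2 nested substitutions gives center (-11/24, -1/4), radius 1/84


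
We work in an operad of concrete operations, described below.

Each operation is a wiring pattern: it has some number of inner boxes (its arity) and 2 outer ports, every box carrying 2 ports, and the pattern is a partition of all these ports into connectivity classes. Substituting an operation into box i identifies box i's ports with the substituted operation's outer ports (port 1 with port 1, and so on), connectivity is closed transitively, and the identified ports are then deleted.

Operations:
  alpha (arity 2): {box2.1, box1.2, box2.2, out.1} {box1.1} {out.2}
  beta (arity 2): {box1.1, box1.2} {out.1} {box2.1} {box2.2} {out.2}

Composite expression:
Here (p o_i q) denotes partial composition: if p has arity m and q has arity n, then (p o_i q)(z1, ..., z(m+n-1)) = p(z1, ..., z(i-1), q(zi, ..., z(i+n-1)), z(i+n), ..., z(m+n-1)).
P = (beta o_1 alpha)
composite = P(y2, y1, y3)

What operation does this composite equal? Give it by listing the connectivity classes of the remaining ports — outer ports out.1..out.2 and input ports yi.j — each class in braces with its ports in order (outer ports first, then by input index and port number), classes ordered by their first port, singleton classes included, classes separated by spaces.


Substituting into beta glues patterns; closure does the rest.
stage alpha: inputs (y2, y1), connectivity {out.1, y1.1, y1.2, y2.2} {out.2} {y2.1}, out.j its boundary
stage beta: inputs (y2, y1, y3), connectivity {out.1} {out.2} {y1.1, y1.2, y2.2} {y2.1} {y3.1} {y3.2}, out.j its boundary

{out.1} {out.2} {y1.1, y1.2, y2.2} {y2.1} {y3.1} {y3.2}


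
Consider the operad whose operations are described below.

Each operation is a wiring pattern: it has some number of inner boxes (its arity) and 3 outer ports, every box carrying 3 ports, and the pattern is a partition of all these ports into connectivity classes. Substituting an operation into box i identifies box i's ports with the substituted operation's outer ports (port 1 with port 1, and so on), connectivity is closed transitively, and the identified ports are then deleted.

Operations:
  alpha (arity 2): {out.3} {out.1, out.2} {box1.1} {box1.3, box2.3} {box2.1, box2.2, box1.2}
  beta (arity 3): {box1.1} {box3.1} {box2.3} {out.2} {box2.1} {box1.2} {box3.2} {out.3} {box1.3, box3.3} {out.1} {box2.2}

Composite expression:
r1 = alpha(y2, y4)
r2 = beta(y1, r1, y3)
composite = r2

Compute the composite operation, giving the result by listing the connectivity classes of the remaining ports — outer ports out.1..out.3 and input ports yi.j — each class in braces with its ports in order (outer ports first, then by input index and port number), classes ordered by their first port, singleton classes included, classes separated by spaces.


{out.1} {out.2} {out.3} {y1.1} {y1.2} {y1.3, y3.3} {y2.1} {y2.2, y4.1, y4.2} {y2.3, y4.3} {y3.1} {y3.2}


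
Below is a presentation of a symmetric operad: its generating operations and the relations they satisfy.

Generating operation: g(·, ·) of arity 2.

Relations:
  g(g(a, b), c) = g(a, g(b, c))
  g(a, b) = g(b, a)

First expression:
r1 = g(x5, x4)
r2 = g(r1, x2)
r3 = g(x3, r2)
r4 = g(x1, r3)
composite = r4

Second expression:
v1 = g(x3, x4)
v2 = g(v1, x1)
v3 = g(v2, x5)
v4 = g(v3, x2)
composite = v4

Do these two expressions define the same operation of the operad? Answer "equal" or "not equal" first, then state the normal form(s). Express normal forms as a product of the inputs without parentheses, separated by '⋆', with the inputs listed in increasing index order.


equal: each reduces to x1 ⋆ x2 ⋆ x3 ⋆ x4 ⋆ x5

The first expression reduces to x1 ⋆ x2 ⋆ x3 ⋆ x4 ⋆ x5
The second expression reduces to x1 ⋆ x2 ⋆ x3 ⋆ x4 ⋆ x5
Identical normal forms: equal.


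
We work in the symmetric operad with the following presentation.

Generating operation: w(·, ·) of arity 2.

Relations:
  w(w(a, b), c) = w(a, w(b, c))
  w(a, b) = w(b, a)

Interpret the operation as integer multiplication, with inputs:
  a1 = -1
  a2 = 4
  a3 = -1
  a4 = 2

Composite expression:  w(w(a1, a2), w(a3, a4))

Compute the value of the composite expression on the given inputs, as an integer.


w(a1, a2) = -4
w(a3, a4) = -2
w(w(a1, a2), w(a3, a4)) = 8

8


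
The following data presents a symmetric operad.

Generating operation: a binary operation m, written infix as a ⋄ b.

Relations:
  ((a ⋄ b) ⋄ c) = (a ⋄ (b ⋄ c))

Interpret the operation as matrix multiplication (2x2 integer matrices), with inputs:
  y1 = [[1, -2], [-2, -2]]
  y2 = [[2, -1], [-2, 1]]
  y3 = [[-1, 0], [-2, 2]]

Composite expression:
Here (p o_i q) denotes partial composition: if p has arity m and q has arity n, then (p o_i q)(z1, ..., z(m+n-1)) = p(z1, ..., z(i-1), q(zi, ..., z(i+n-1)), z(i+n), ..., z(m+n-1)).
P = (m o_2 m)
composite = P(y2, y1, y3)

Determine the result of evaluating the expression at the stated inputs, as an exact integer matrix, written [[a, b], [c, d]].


[[0, -4], [0, 4]]

(y1 ⋄ y3) = [[3, -4], [6, -4]]
(y2 ⋄ (y1 ⋄ y3)) = [[0, -4], [0, 4]]


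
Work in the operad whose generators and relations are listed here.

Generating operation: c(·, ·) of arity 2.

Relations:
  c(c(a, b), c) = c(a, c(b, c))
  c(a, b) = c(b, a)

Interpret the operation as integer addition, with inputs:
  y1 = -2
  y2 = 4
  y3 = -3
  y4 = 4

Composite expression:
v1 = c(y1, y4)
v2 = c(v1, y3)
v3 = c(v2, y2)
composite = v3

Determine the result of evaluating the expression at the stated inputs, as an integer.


c(y1, y4) = 2
c(c(y1, y4), y3) = -1
c(c(c(y1, y4), y3), y2) = 3

3


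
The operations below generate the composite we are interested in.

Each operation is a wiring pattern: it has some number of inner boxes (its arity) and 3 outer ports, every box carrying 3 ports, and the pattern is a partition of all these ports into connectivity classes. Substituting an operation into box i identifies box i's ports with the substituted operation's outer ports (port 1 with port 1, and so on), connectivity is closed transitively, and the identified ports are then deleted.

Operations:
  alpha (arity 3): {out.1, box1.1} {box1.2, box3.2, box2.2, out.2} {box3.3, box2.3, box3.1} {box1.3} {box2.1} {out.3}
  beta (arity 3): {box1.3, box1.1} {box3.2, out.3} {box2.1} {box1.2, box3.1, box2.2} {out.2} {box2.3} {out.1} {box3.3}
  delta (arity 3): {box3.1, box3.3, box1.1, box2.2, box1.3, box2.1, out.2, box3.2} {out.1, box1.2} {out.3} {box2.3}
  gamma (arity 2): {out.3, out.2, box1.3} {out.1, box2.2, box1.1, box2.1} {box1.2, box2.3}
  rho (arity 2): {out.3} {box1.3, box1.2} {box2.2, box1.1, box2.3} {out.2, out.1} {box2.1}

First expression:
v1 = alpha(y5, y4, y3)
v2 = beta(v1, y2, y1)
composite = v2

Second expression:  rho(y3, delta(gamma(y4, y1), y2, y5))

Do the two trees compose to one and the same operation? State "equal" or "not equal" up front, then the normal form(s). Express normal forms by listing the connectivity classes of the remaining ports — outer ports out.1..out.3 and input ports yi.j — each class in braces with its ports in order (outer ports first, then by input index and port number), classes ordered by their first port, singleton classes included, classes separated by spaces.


not equal: they reduce to {out.1} {out.2} {out.3, y1.2} {y1.1, y2.2, y3.2, y4.2, y5.2} {y1.3} {y2.1} {y2.3} {y3.1, y3.3, y4.3} {y4.1} {y5.1} {y5.3} and {out.1, out.2} {out.3} {y1.1, y1.2, y2.1, y2.2, y3.1, y4.1, y4.3, y5.1, y5.2, y5.3} {y1.3, y4.2} {y2.3} {y3.2, y3.3}

The first composite normalizes to {out.1} {out.2} {out.3, y1.2} {y1.1, y2.2, y3.2, y4.2, y5.2} {y1.3} {y2.1} {y2.3} {y3.1, y3.3, y4.3} {y4.1} {y5.1} {y5.3}
The second composite normalizes to {out.1, out.2} {out.3} {y1.1, y1.2, y2.1, y2.2, y3.1, y4.1, y4.3, y5.1, y5.2, y5.3} {y1.3, y4.2} {y2.3} {y3.2, y3.3}
The forms do not match — not equal.


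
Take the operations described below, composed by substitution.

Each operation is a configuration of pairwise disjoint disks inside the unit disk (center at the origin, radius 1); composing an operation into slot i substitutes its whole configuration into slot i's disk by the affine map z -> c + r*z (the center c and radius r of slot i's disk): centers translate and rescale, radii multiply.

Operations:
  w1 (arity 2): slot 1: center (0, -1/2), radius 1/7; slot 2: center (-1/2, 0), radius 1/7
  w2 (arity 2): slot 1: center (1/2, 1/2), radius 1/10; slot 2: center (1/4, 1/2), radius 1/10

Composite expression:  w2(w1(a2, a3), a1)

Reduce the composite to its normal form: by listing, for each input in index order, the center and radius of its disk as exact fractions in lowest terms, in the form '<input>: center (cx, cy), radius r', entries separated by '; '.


a1: center (1/4, 1/2), radius 1/10; a2: center (1/2, 9/20), radius 1/70; a3: center (9/20, 1/2), radius 1/70


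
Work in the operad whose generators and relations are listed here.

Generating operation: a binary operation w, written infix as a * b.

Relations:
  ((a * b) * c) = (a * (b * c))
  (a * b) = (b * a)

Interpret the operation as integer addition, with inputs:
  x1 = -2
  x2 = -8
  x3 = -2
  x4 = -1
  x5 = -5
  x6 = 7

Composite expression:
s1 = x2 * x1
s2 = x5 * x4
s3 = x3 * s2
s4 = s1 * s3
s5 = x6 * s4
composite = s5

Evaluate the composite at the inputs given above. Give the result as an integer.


-11


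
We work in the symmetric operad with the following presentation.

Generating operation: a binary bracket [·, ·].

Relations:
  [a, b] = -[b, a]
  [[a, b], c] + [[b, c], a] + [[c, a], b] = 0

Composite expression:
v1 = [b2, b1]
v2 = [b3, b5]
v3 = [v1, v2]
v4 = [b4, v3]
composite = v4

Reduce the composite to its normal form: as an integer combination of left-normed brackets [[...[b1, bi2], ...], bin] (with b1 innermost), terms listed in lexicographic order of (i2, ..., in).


Skip Jacobi rewriting: expand, keep b1-initial words, read off terms.
Composite bracket: [b4, [[b2, b1], [b3, b5]]]
The bracket unfolds into 16 signed words via [a, b] = ab - ba (2^4 = 16).
Keep just the words that open with b1:
  word b1b2b3b5b4 has sign +1, contributing +[[[[b1, b2], b3], b5], b4]
  word b1b2b5b3b4 has sign -1, contributing -[[[[b1, b2], b5], b3], b4]

[[[[b1, b2], b3], b5], b4] - [[[[b1, b2], b5], b3], b4]


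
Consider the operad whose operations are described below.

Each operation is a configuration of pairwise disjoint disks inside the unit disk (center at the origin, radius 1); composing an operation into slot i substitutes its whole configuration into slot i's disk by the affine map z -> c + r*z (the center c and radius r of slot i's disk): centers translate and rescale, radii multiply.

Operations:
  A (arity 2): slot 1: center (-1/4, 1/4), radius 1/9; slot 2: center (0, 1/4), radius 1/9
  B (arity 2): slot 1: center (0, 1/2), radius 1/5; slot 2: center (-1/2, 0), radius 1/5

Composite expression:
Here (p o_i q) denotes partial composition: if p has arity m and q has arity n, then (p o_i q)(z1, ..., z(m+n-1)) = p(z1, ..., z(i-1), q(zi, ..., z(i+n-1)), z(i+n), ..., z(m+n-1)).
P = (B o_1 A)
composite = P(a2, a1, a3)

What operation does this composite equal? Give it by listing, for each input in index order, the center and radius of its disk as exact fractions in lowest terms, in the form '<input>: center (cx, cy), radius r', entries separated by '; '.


Affine substitution under B: radii multiply and a-centers shift.
input a2: applying the 2 nested substitutions gives center (-1/20, 11/20), radius 1/45
input a1: applying the 2 nested substitutions gives center (0, 11/20), radius 1/45
input a3: applying the 1 nested substitution gives center (-1/2, 0), radius 1/5

a1: center (0, 11/20), radius 1/45; a2: center (-1/20, 11/20), radius 1/45; a3: center (-1/2, 0), radius 1/5


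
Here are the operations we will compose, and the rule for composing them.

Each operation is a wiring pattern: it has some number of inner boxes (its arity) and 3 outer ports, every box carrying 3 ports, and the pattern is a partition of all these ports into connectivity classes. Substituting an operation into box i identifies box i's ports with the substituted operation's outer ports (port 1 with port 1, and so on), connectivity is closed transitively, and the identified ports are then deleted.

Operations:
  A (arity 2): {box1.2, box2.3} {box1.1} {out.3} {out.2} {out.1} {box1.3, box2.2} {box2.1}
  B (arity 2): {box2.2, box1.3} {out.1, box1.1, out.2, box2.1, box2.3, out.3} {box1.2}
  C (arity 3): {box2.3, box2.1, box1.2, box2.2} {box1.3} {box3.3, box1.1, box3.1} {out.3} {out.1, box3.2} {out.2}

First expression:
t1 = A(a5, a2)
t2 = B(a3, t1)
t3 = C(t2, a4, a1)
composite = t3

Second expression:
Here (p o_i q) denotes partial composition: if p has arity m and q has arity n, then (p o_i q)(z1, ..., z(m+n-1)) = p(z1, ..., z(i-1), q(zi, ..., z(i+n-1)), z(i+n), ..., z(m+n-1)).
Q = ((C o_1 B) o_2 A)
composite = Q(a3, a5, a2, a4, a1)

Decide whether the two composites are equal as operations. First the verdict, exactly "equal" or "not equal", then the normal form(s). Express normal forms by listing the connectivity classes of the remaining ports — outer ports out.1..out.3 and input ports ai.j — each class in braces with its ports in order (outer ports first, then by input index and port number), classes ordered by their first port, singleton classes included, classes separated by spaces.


equal — both sides give {out.1, a1.2} {out.2} {out.3} {a1.1, a1.3, a3.1, a4.1, a4.2, a4.3} {a2.1} {a2.2, a5.3} {a2.3, a5.2} {a3.2} {a3.3} {a5.1}

The first composite normalizes to {out.1, a1.2} {out.2} {out.3} {a1.1, a1.3, a3.1, a4.1, a4.2, a4.3} {a2.1} {a2.2, a5.3} {a2.3, a5.2} {a3.2} {a3.3} {a5.1}
The second composite normalizes to {out.1, a1.2} {out.2} {out.3} {a1.1, a1.3, a3.1, a4.1, a4.2, a4.3} {a2.1} {a2.2, a5.3} {a2.3, a5.2} {a3.2} {a3.3} {a5.1}
One common form — equal.


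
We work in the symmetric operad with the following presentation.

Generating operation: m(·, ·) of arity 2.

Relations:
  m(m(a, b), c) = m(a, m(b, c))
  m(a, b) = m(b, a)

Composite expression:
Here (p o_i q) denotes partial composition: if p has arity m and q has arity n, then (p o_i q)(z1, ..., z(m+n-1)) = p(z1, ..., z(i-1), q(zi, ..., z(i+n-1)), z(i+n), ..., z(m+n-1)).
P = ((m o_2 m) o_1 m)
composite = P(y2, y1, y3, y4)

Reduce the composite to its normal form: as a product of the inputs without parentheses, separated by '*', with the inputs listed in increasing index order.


y1 * y2 * y3 * y4

Both nesting and order wash out for m; what remains is which y's occur.
m(y2, y1) spells out as y2 * y1
m(y3, y4) spells out as y3 * y4
m(m(y2, y1), m(y3, y4)) spells out as y2 * y1 * y3 * y4
sorting the factors by input index: y1 * y2 * y3 * y4


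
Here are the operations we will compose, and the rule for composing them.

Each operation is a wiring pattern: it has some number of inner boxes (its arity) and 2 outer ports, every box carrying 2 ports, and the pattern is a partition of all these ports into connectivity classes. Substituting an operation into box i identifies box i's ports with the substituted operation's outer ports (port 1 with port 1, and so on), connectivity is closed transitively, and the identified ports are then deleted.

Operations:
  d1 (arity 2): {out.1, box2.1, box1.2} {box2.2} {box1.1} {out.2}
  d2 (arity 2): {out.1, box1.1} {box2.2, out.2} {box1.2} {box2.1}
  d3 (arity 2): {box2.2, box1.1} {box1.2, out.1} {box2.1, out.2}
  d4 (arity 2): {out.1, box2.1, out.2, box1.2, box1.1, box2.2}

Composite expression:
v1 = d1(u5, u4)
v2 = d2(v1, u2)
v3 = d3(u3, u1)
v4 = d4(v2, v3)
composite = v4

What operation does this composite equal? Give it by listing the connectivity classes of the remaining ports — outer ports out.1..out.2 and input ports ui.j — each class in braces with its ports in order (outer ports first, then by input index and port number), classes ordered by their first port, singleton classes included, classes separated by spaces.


{out.1, out.2, u1.1, u2.2, u3.2, u4.1, u5.2} {u1.2, u3.1} {u2.1} {u4.2} {u5.1}


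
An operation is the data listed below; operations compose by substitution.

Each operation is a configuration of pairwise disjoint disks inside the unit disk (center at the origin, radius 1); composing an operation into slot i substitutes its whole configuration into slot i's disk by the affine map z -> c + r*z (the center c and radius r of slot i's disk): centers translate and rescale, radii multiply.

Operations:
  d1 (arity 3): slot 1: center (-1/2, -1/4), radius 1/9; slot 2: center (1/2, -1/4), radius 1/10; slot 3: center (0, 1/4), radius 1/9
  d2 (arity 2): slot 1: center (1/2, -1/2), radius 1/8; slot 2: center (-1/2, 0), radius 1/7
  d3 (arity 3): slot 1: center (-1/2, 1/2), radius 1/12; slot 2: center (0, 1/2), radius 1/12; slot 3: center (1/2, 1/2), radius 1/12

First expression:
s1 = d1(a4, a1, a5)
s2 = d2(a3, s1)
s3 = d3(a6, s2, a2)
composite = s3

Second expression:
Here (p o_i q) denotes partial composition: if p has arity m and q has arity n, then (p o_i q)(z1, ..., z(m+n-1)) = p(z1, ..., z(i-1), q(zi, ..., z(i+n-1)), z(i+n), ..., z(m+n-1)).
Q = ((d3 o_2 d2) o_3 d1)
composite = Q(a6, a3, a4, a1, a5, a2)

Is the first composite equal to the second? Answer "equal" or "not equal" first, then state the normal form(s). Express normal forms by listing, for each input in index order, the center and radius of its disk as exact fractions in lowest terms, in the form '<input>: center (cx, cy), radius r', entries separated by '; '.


equal; both compose to a1: center (-1/28, 167/336), radius 1/840; a2: center (1/2, 1/2), radius 1/12; a3: center (1/24, 11/24), radius 1/96; a4: center (-1/21, 167/336), radius 1/756; a5: center (-1/24, 169/336), radius 1/756; a6: center (-1/2, 1/2), radius 1/12

In normal form, the first expression is a1: center (-1/28, 167/336), radius 1/840; a2: center (1/2, 1/2), radius 1/12; a3: center (1/24, 11/24), radius 1/96; a4: center (-1/21, 167/336), radius 1/756; a5: center (-1/24, 169/336), radius 1/756; a6: center (-1/2, 1/2), radius 1/12
In normal form, the second expression is a1: center (-1/28, 167/336), radius 1/840; a2: center (1/2, 1/2), radius 1/12; a3: center (1/24, 11/24), radius 1/96; a4: center (-1/21, 167/336), radius 1/756; a5: center (-1/24, 169/336), radius 1/756; a6: center (-1/2, 1/2), radius 1/12
Both agree, so they are equal.


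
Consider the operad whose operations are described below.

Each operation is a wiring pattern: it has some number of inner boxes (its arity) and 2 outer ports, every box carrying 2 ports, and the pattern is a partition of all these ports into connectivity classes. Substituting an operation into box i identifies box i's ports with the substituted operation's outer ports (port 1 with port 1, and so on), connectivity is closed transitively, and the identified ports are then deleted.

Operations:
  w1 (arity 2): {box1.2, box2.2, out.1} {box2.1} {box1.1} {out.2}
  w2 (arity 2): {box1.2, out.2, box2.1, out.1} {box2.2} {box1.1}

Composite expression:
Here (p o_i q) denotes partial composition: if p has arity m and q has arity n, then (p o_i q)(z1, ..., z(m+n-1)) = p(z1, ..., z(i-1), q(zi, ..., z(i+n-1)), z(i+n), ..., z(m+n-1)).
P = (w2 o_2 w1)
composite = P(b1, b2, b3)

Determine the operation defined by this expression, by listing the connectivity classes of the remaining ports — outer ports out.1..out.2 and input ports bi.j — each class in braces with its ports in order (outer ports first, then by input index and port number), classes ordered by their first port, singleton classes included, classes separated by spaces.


{out.1, out.2, b1.2, b2.2, b3.2} {b1.1} {b2.1} {b3.1}

After gluing at w2, chains via deleted ports link the b-ports.
through w1, on inputs (b2, b3): {out.1, b2.2, b3.2} {out.2} {b2.1} {b3.1} (out.j = stage outer ports)
through w2, on inputs (b1, b2, b3): {out.1, out.2, b1.2, b2.2, b3.2} {b1.1} {b2.1} {b3.1} (out.j = stage outer ports)


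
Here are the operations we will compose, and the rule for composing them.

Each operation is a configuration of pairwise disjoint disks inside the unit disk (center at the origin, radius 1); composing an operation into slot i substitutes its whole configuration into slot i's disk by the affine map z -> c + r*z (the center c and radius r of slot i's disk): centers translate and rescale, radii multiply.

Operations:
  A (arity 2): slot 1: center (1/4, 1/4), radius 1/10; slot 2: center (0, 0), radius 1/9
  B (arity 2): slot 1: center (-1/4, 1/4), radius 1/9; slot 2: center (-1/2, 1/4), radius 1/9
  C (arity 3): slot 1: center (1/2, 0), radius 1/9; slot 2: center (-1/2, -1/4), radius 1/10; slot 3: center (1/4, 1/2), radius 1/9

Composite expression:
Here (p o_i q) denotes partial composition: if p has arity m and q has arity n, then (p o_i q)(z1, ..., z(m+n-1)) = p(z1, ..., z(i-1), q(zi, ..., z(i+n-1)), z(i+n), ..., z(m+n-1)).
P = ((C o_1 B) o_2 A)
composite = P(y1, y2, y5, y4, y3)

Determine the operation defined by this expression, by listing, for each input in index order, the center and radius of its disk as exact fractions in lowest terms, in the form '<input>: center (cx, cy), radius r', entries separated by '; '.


Follow each y-input down from C: c' goes to c + r*c', radius to r*r'.
for y1, the 2-step affine chain lands on center (17/36, 1/36), radius 1/81
for y2, the 3-step affine chain lands on center (145/324, 5/162), radius 1/810
for y5, the 3-step affine chain lands on center (4/9, 1/36), radius 1/729
for y4, the 1-step affine chain lands on center (-1/2, -1/4), radius 1/10
for y3, the 1-step affine chain lands on center (1/4, 1/2), radius 1/9

y1: center (17/36, 1/36), radius 1/81; y2: center (145/324, 5/162), radius 1/810; y3: center (1/4, 1/2), radius 1/9; y4: center (-1/2, -1/4), radius 1/10; y5: center (4/9, 1/36), radius 1/729


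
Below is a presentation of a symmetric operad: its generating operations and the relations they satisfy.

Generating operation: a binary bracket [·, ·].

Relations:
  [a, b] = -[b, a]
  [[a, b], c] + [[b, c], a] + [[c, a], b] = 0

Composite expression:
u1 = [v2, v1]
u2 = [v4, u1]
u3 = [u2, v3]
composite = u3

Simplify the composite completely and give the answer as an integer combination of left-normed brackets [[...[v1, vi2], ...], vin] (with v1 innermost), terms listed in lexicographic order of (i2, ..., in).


[[[v1, v2], v4], v3]

Skip Jacobi rewriting: expand, keep v1-initial words, read off terms.
Composite bracket: [[v4, [v2, v1]], v3]
Applying ab - ba throughout gives 8 signed words (2^3 = 8).
Only words starting with v1 matter:
  the word v1v2v4v3 carries sign +1 and contributes +[[[v1, v2], v4], v3]


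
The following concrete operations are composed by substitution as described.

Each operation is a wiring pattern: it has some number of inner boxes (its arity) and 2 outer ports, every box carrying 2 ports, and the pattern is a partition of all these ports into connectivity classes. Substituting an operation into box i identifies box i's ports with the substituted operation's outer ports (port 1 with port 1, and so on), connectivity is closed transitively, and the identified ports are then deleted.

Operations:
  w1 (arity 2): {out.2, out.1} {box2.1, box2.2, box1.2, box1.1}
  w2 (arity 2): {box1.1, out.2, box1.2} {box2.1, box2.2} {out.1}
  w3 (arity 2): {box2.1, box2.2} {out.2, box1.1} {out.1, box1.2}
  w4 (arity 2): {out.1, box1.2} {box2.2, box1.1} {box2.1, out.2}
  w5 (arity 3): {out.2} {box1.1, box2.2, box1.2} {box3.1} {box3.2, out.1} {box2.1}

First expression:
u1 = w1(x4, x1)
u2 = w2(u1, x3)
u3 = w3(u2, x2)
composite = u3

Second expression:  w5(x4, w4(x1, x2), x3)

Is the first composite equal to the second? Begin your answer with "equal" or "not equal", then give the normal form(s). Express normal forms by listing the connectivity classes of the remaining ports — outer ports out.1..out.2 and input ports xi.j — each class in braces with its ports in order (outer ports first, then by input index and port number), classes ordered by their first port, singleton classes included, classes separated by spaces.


not equal; the first gives {out.1} {out.2} {x1.1, x1.2, x4.1, x4.2} {x2.1, x2.2} {x3.1, x3.2} and the second {out.1, x3.2} {out.2} {x1.1, x2.2} {x1.2} {x2.1, x4.1, x4.2} {x3.1}

The first expression reduces to {out.1} {out.2} {x1.1, x1.2, x4.1, x4.2} {x2.1, x2.2} {x3.1, x3.2}
The second expression reduces to {out.1, x3.2} {out.2} {x1.1, x2.2} {x1.2} {x2.1, x4.1, x4.2} {x3.1}
The normal forms differ: not equal.


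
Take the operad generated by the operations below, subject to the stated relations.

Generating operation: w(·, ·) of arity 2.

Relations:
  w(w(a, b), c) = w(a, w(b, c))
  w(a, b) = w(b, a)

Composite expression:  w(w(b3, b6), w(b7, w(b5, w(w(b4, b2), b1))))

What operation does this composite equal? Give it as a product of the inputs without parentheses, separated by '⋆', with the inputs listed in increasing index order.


Reordering under w is free, so list the b-inputs canonically.
w(b3, b6) spells out as b3 ⋆ b6
w(b4, b2) spells out as b4 ⋆ b2
w(w(b4, b2), b1) spells out as b4 ⋆ b2 ⋆ b1
w(b5, w(w(b4, b2), b1)) spells out as b5 ⋆ b4 ⋆ b2 ⋆ b1
w(b7, w(b5, w(w(b4, b2), b1))) spells out as b7 ⋆ b5 ⋆ b4 ⋆ b2 ⋆ b1
w(w(b3, b6), w(b7, w(b5, w(w(b4, b2), b1)))) spells out as b3 ⋆ b6 ⋆ b7 ⋆ b5 ⋆ b4 ⋆ b2 ⋆ b1
reordering the factors by index: b1 ⋆ b2 ⋆ b3 ⋆ b4 ⋆ b5 ⋆ b6 ⋆ b7

b1 ⋆ b2 ⋆ b3 ⋆ b4 ⋆ b5 ⋆ b6 ⋆ b7


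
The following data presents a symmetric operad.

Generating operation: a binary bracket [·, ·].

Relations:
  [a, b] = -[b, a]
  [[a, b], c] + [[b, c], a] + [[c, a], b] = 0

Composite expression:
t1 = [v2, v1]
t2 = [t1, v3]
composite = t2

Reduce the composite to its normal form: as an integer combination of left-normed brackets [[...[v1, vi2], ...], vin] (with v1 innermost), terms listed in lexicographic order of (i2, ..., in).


Skip Jacobi rewriting: expand, keep v1-initial words, read off terms.
Composite bracket: [[v2, v1], v3]
Each bracket splits as ab - ba, giving 4 signed words (2^2 = 4).
Collect the words opening with v1:
  v1v2v3 (sign -1) contributes -[[v1, v2], v3]

-[[v1, v2], v3]


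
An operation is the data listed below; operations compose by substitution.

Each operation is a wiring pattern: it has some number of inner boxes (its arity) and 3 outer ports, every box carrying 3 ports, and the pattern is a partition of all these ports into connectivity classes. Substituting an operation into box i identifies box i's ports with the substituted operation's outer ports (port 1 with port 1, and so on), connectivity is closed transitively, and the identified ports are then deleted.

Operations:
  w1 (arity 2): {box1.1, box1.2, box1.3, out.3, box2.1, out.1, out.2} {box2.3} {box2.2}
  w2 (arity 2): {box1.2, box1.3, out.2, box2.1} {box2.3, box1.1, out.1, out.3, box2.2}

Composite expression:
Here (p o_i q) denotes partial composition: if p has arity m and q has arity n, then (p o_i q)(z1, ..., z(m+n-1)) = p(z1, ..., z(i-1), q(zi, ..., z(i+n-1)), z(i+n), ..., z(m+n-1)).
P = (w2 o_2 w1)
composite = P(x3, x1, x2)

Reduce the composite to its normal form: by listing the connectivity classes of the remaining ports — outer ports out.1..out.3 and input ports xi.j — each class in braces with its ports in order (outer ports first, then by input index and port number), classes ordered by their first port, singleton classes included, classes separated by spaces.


{out.1, out.2, out.3, x1.1, x1.2, x1.3, x2.1, x3.1, x3.2, x3.3} {x2.2} {x2.3}

Connectivity passes through glued w2-boundaries; trace each wire chain.
the subtree at w1 composes to {out.1, out.2, out.3, x1.1, x1.2, x1.3, x2.1} {x2.2} {x2.3} on (x1, x2); out.j = own outer ports
the subtree at w2 composes to {out.1, out.2, out.3, x1.1, x1.2, x1.3, x2.1, x3.1, x3.2, x3.3} {x2.2} {x2.3} on (x3, x1, x2); out.j = own outer ports


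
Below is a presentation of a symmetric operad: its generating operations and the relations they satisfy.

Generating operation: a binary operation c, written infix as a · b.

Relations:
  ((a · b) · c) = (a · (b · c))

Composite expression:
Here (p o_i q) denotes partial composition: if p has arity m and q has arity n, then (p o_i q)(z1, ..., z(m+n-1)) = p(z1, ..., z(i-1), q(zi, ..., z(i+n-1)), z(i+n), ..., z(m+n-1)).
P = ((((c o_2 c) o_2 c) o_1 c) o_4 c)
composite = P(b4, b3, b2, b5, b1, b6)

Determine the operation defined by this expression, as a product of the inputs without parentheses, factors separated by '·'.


b4 · b3 · b2 · b5 · b1 · b6


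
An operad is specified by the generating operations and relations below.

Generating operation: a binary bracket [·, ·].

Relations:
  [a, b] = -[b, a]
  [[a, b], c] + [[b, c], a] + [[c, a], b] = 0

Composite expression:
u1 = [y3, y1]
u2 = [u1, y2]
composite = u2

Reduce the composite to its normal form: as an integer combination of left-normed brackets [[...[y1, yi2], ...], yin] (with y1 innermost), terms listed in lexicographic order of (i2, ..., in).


In the tensor algebra, words opening y1 carry the y1-anchored form.
Composite bracket: [[y3, y1], y2]
Expanding via [a, b] = ab - ba: 4 signed words (2^2 = 4).
Collect the words opening with y1:
  sign of y1y3y2 is -1, so it contributes -[[y1, y3], y2]

-[[y1, y3], y2]
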